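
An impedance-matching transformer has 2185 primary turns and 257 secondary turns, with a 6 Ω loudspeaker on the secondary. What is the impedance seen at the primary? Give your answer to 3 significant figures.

Z_p = (N_p/N_s)² × Z_s = (2185/257)² × 6 = 434 Ω.

Z_p ≈ 434 Ω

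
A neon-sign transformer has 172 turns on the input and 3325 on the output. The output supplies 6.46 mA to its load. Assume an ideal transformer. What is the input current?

For an ideal transformer I_in/I_out = N_out/N_in, so I_in = 0.00646 × 3325/172 = 0.125 A.

I_in ≈ 0.125 A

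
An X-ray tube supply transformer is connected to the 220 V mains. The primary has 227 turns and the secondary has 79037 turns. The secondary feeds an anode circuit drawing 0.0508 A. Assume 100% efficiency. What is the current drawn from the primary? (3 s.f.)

I_p ≈ 17.7 A

For an ideal transformer I_p N_p = I_s N_s, so I_p = 0.0508 × 79037/227 = 17.7 A.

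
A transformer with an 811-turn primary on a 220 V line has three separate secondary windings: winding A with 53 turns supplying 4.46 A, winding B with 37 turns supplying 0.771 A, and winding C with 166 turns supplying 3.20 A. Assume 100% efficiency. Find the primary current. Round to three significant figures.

V_A = 220 × 53/811 = 14.377 V; V_B = 220 × 37/811 = 10.037 V; V_C = 220 × 166/811 = 45.031 V.
P_out = V_A I_A + V_B I_B + V_C I_C = 14.377×4.46 + 10.037×0.771 + 45.031×3.20 = 64.123 + 7.7385 + 144.10 = 215.96 W.
Ideal ⇒ P_in = P_out, so I_p = P_out/V_p = 215.96/220 = 0.982 A.

I_p ≈ 0.982 A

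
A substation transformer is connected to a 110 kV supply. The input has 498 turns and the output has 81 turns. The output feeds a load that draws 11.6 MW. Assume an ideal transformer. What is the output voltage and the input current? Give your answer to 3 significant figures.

V_out = V_in × N_out/N_in = 110000 × 81/498 = 17892 V.
I_out = P/V_out = 1.16×10^7/17892 = 648.35 A.
I_in = I_out × N_out/N_in = 648.35 × 81/498 = 105 A.

V_out ≈ 17900 V, I_in ≈ 105 A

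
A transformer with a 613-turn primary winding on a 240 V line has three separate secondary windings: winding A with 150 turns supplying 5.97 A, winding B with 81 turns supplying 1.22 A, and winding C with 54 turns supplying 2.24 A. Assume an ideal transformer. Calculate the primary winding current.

V_A = 240 × 150/613 = 58.728 V; V_B = 240 × 81/613 = 31.713 V; V_C = 240 × 54/613 = 21.142 V.
P_out = V_A I_A + V_B I_B + V_C I_C = 58.728×5.97 + 31.713×1.22 + 21.142×2.24 = 350.60 + 38.690 + 47.358 = 436.65 W.
Ideal ⇒ P_in = P_out, so I_p = P_out/V_p = 436.65/240 = 1.82 A.

I_p ≈ 1.82 A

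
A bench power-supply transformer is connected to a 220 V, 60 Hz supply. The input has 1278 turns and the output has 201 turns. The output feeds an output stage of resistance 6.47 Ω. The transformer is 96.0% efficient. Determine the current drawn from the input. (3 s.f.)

V_out = 220 × 201/1278 = 34.601 V.
I_out = V_out/R = 34.601/6.47 = 5.3479 A.
P_out = V_out I_out = 34.601 × 5.3479 = 185.04 W.
P_in = P_out/η = 185.04/0.960 = 192.75 W.
I_in = P_in/V_in = 192.75/220 = 0.876 A.

I_in ≈ 0.876 A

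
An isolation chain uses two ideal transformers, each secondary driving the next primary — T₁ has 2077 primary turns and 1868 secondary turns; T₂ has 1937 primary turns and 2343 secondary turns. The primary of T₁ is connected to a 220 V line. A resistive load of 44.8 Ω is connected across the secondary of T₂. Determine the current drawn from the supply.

Secondary of T₁: V = 220.00 × 1868/2077 = 197.86 V.
Secondary of T₂: V = 197.86 × 2343/1937 = 239.33 V.
I_load = 239.33/44.8 = 5.3423 A, so P_out = 239.33 × 5.3423 = 1278.6 W.
All ideal ⇒ P_in = P_out, so I_supply = 1278.6/220 = 5.81 A.

I_supply ≈ 5.81 A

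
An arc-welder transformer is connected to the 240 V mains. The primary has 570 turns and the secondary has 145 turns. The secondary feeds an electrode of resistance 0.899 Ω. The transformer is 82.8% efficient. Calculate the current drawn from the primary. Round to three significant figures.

I_p ≈ 20.9 A

V_s = 240 × 145/570 = 61.053 V.
I_s = V_s/R = 61.053/0.899 = 67.912 A.
P_out = V_s I_s = 61.053 × 67.912 = 4146.2 W.
P_in = P_out/η = 4146.2/0.828 = 5007.5 W.
I_p = P_in/V_p = 5007.5/240 = 20.9 A.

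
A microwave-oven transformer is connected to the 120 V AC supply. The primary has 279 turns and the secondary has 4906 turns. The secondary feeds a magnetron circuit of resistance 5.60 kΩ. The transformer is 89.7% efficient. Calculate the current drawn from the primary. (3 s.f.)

I_p ≈ 7.39 A

V_s = 120 × 4906/279 = 2110.1 V.
I_s = V_s/R = 2110.1/5600 = 0.37680 A.
P_out = V_s I_s = 2110.1 × 0.37680 = 795.10 W.
P_in = P_out/η = 795.10/0.897 = 886.40 W.
I_p = P_in/V_p = 886.40/120 = 7.39 A.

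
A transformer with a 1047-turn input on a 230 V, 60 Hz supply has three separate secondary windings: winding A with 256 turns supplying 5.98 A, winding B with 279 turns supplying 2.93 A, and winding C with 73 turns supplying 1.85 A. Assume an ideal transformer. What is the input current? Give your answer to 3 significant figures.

I_in ≈ 2.37 A

V_A = 230 × 256/1047 = 56.237 V; V_B = 230 × 279/1047 = 61.289 V; V_C = 230 × 73/1047 = 16.036 V.
P_out = V_A I_A + V_B I_B + V_C I_C = 56.237×5.98 + 61.289×2.93 + 16.036×1.85 = 336.30 + 179.58 + 29.667 = 545.54 W.
Ideal ⇒ P_in = P_out, so I_in = P_out/V_in = 545.54/230 = 2.37 A.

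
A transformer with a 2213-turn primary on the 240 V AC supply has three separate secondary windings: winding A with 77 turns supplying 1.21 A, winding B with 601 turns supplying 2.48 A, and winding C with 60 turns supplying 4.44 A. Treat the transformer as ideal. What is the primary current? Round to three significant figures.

I_p ≈ 0.836 A

V_A = 240 × 77/2213 = 8.3507 V; V_B = 240 × 601/2213 = 65.178 V; V_C = 240 × 60/2213 = 6.5070 V.
P_out = V_A I_A + V_B I_B + V_C I_C = 8.3507×1.21 + 65.178×2.48 + 6.5070×4.44 = 10.104 + 161.64 + 28.891 = 200.64 W.
Ideal ⇒ P_in = P_out, so I_p = P_out/V_p = 200.64/240 = 0.836 A.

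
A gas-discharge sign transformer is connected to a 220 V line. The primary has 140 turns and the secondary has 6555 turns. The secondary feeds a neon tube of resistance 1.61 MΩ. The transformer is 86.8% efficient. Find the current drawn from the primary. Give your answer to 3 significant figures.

V_s = 220 × 6555/140 = 10301 V.
I_s = V_s/R = 10301/(1.61×10^6) = 0.0063980 A.
P_out = V_s I_s = 10301 × 0.0063980 = 65.904 W.
P_in = P_out/η = 65.904/0.868 = 75.926 W.
I_p = P_in/V_p = 75.926/220 = 0.345 A.

I_p ≈ 0.345 A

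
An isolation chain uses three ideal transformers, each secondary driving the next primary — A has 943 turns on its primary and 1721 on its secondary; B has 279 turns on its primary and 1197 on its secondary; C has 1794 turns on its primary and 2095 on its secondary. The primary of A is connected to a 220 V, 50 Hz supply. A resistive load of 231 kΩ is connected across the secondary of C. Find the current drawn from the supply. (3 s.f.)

After A: V = 220.00 × 1721/943 = 401.51 V.
After B: V = 401.51 × 1197/279 = 1722.6 V.
After C: V = 1722.6 × 2095/1794 = 2011.6 V.
I_load = 2011.6/231000 = 0.0087083 A, so P_out = 2011.6 × 0.0087083 = 17.518 W.
All ideal ⇒ P_in = P_out, so I_supply = 17.518/220 = 0.0796 A.

I_supply ≈ 0.0796 A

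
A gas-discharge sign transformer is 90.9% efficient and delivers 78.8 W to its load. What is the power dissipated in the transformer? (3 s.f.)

P_in = P_out/η = 78.8/0.909 = 86.6887 W.
P_loss = P_in − P_out = 86.6887 − 78.8 = 7.89 W.

P_loss ≈ 7.89 W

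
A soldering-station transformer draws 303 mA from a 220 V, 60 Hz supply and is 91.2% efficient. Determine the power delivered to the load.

P_in = V_p I_p = 220 × 0.303 = 66.660 W.
P_out = η P_in = 0.912 × 66.660 = 60.8 W.

P_out ≈ 60.8 W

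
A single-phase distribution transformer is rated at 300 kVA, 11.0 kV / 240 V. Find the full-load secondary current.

I_s = S/V_s = 300000/240 = 1250 A.

I_s ≈ 1250 A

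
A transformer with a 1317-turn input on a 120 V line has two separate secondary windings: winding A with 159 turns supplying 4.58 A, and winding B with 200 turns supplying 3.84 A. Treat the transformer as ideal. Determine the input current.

I_in ≈ 1.14 A

V_A = 120 × 159/1317 = 14.487 V; V_B = 120 × 200/1317 = 18.223 V.
P_out = V_A I_A + V_B I_B = 14.487×4.58 + 18.223×3.84 = 66.353 + 69.977 = 136.33 W.
Ideal ⇒ P_in = P_out, so I_in = P_out/V_in = 136.33/120 = 1.14 A.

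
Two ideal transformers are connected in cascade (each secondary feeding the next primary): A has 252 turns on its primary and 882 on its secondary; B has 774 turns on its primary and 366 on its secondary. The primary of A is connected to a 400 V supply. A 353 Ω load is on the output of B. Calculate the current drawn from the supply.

I_supply ≈ 3.10 A

After A: V = 400.00 × 882/252 = 1400.0 V.
After B: V = 1400.0 × 366/774 = 662.02 V.
I_load = 662.02/353 = 1.8754 A, so P_out = 662.02 × 1.8754 = 1241.5 W.
All ideal ⇒ P_in = P_out, so I_supply = 1241.5/400 = 3.10 A.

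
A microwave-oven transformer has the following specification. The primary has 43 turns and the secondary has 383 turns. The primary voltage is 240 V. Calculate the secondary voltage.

V_s ≈ 2140 V

V_s/V_p = N_s/N_p, so V_s = 240 × 383/43 = 2140 V.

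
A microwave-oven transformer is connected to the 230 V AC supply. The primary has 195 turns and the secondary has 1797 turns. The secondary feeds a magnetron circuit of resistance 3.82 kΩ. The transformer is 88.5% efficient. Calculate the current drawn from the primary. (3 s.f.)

I_p ≈ 5.78 A

V_s = 230 × 1797/195 = 2119.5 V.
I_s = V_s/R = 2119.5/3820 = 0.55485 A.
P_out = V_s I_s = 2119.5 × 0.55485 = 1176.0 W.
P_in = P_out/η = 1176.0/0.885 = 1328.9 W.
I_p = P_in/V_p = 1328.9/230 = 5.78 A.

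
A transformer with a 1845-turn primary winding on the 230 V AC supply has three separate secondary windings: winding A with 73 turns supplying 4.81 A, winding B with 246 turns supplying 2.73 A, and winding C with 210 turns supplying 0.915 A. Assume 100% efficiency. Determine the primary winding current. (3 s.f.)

I_p ≈ 0.658 A

V_A = 230 × 73/1845 = 9.1003 V; V_B = 230 × 246/1845 = 30.667 V; V_C = 230 × 210/1845 = 26.179 V.
P_out = V_A I_A + V_B I_B + V_C I_C = 9.1003×4.81 + 30.667×2.73 + 26.179×0.915 = 43.772 + 83.720 + 23.954 = 151.45 W.
Ideal ⇒ P_in = P_out, so I_p = P_out/V_p = 151.45/230 = 0.658 A.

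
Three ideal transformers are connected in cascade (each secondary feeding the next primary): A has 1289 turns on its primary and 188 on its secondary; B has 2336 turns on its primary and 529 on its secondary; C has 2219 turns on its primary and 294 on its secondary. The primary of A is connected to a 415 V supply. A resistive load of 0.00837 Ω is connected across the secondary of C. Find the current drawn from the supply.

After A: V = 415.00 × 188/1289 = 60.528 V.
After B: V = 60.528 × 529/2336 = 13.707 V.
After C: V = 13.707 × 294/2219 = 1.8160 V.
I_load = 1.8160/0.00837 = 216.97 A, so P_out = 1.8160 × 216.97 = 394.03 W.
All ideal ⇒ P_in = P_out, so I_supply = 394.03/415 = 0.949 A.

I_supply ≈ 0.949 A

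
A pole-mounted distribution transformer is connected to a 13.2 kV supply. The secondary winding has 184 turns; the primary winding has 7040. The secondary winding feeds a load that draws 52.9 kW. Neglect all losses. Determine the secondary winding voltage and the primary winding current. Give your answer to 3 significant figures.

V_s = V_p × N_s/N_p = 13200 × 184/7040 = 345.00 V.
I_s = P/V_s = 52900/345.00 = 153.33 A.
I_p = I_s × N_s/N_p = 153.33 × 184/7040 = 4.01 A.

V_s ≈ 345 V, I_p ≈ 4.01 A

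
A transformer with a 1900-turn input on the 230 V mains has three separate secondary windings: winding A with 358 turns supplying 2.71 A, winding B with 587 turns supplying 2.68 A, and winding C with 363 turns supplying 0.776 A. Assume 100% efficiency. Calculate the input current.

I_in ≈ 1.49 A

V_A = 230 × 358/1900 = 43.337 V; V_B = 230 × 587/1900 = 71.058 V; V_C = 230 × 363/1900 = 43.942 V.
P_out = V_A I_A + V_B I_B + V_C I_C = 43.337×2.71 + 71.058×2.68 + 43.942×0.776 = 117.44 + 190.44 + 34.099 = 341.98 W.
Ideal ⇒ P_in = P_out, so I_in = P_out/V_in = 341.98/230 = 1.49 A.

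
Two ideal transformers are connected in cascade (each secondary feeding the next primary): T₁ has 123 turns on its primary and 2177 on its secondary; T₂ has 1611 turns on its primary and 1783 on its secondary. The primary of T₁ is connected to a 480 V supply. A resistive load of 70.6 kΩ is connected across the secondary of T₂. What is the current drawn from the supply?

I_supply ≈ 2.61 A

After T₁: V = 480.00 × 2177/123 = 8495.6 V.
After T₂: V = 8495.6 × 1783/1611 = 9402.7 V.
I_load = 9402.7/70600 = 0.13318 A, so P_out = 9402.7 × 0.13318 = 1252.3 W.
All ideal ⇒ P_in = P_out, so I_supply = 1252.3/480 = 2.61 A.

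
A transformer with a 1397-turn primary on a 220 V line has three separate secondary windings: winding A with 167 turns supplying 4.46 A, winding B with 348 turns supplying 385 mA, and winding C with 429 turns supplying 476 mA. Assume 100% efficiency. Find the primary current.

I_p ≈ 0.775 A

V_A = 220 × 167/1397 = 26.299 V; V_B = 220 × 348/1397 = 54.803 V; V_C = 220 × 429/1397 = 67.559 V.
P_out = V_A I_A + V_B I_B + V_C I_C = 26.299×4.46 + 54.803×0.385 + 67.559×0.476 = 117.29 + 21.099 + 32.158 = 170.55 W.
Ideal ⇒ P_in = P_out, so I_p = P_out/V_p = 170.55/220 = 0.775 A.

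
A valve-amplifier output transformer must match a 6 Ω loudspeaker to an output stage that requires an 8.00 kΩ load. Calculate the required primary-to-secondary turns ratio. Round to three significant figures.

Z_p/Z_s = (N_p/N_s)², so N_p/N_s = √(8000/6) = √1330 = 36.5.

N_p/N_s ≈ 36.5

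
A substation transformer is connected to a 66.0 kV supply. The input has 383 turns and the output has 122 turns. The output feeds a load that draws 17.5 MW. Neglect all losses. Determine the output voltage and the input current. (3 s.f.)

V_out ≈ 21000 V, I_in ≈ 265 A

V_out = V_in × N_out/N_in = 66000 × 122/383 = 21023 V.
I_out = P/V_out = 1.75×10^7/21023 = 832.40 A.
I_in = I_out × N_out/N_in = 832.40 × 122/383 = 265 A.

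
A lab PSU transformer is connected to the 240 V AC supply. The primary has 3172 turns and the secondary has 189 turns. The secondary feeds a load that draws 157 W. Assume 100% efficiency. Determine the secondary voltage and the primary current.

V_s ≈ 14.3 V, I_p ≈ 0.654 A

V_s = V_p × N_s/N_p = 240 × 189/3172 = 14.300 V.
I_s = P/V_s = 157/14.300 = 10.979 A.
I_p = I_s × N_s/N_p = 10.979 × 189/3172 = 0.654 A.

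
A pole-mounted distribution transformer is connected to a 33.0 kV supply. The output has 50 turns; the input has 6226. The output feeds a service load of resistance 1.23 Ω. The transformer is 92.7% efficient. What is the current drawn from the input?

V_out = 33000 × 50/6226 = 265.02 V.
I_out = V_out/R = 265.02/1.23 = 215.46 A.
P_out = V_out I_out = 265.02 × 215.46 = 57101 W.
P_in = P_out/η = 57101/0.927 = 61598 W.
I_in = P_in/V_in = 61598/33000 = 1.87 A.

I_in ≈ 1.87 A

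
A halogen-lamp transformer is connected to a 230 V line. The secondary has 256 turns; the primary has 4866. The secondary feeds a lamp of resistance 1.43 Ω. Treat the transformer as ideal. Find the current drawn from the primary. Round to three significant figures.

V_s = V_p × N_s/N_p = 230 × 256/4866 = 12.100 V.
I_s = V_s/R = 12.100/1.43 = 8.4617 A.
For an ideal transformer I_p N_p = I_s N_s, so I_p = 8.4617 × 256/4866 = 0.445 A.

I_p ≈ 0.445 A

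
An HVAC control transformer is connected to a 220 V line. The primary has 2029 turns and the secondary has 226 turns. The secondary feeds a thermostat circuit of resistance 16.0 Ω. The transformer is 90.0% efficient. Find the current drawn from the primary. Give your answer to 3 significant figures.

I_p ≈ 0.190 A

V_s = 220 × 226/2029 = 24.505 V.
I_s = V_s/R = 24.505/16.0 = 1.5315 A.
P_out = V_s I_s = 24.505 × 1.5315 = 37.530 W.
P_in = P_out/η = 37.530/0.900 = 41.700 W.
I_p = P_in/V_p = 41.700/220 = 0.190 A.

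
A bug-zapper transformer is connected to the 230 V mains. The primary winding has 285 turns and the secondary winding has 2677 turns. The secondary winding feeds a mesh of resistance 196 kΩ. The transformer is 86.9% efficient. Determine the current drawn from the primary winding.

I_p ≈ 0.119 A

V_s = 230 × 2677/285 = 2160.4 V.
I_s = V_s/R = 2160.4/196000 = 0.011022 A.
P_out = V_s I_s = 2160.4 × 0.011022 = 23.813 W.
P_in = P_out/η = 23.813/0.869 = 27.402 W.
I_p = P_in/V_p = 27.402/230 = 0.119 A.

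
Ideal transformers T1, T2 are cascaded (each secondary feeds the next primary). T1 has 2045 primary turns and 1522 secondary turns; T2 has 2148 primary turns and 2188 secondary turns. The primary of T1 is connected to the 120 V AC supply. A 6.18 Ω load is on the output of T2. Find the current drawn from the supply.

I_supply ≈ 11.2 A

After T1: V = 120.00 × 1522/2045 = 89.311 V.
After T2: V = 89.311 × 2188/2148 = 90.974 V.
I_load = 90.974/6.18 = 14.721 A, so P_out = 90.974 × 14.721 = 1339.2 W.
All ideal ⇒ P_in = P_out, so I_supply = 1339.2/120 = 11.2 A.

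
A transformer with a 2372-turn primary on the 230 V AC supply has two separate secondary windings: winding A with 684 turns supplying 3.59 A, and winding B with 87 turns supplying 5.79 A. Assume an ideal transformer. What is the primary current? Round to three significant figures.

I_p ≈ 1.25 A

V_A = 230 × 684/2372 = 66.324 V; V_B = 230 × 87/2372 = 8.4359 V.
P_out = V_A I_A + V_B I_B = 66.324×3.59 + 8.4359×5.79 = 238.10 + 48.844 = 286.95 W.
Ideal ⇒ P_in = P_out, so I_p = P_out/V_p = 286.95/230 = 1.25 A.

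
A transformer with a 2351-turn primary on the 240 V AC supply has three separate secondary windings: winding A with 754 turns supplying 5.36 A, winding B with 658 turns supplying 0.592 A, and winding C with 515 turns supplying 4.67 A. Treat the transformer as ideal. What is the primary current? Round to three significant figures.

I_p ≈ 2.91 A

V_A = 240 × 754/2351 = 76.972 V; V_B = 240 × 658/2351 = 67.171 V; V_C = 240 × 515/2351 = 52.573 V.
P_out = V_A I_A + V_B I_B + V_C I_C = 76.972×5.36 + 67.171×0.592 + 52.573×4.67 = 412.57 + 39.765 + 245.52 = 697.85 W.
Ideal ⇒ P_in = P_out, so I_p = P_out/V_p = 697.85/240 = 2.91 A.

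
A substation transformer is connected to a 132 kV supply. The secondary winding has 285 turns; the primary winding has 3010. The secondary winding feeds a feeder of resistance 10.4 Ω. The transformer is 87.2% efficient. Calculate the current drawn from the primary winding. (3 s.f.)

I_p ≈ 130 A

V_s = 132000 × 285/3010 = 12498 V.
I_s = V_s/R = 12498/10.4 = 1201.8 A.
P_out = V_s I_s = 12498 × 1201.8 = 1.5020×10^7 W.
P_in = P_out/η = 1.5020×10^7/0.872 = 1.7225×10^7 W.
I_p = P_in/V_p = 1.7225×10^7/132000 = 130 A.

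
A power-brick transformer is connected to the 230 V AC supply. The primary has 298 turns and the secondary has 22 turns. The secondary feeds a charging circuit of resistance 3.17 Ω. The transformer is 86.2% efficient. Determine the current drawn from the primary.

V_s = 230 × 22/298 = 16.980 V.
I_s = V_s/R = 16.980/3.17 = 5.3564 A.
P_out = V_s I_s = 16.980 × 5.3564 = 90.951 W.
P_in = P_out/η = 90.951/0.862 = 105.51 W.
I_p = P_in/V_p = 105.51/230 = 0.459 A.

I_p ≈ 0.459 A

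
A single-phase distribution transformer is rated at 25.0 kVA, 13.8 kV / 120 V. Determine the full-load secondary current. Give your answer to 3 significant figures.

I_s = S/V_s = 25000/120 = 208 A.

I_s ≈ 208 A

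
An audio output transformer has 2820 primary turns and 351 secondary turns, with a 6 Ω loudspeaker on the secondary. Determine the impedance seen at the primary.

Z_p ≈ 387 Ω

Z_p = (N_p/N_s)² × Z_s = (2820/351)² × 6 = 387 Ω.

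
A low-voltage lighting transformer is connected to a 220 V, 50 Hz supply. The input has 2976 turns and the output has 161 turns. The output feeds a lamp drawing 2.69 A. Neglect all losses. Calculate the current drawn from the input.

I_in ≈ 0.146 A

For an ideal transformer I_in N_in = I_out N_out, so I_in = 2.69 × 161/2976 = 0.146 A.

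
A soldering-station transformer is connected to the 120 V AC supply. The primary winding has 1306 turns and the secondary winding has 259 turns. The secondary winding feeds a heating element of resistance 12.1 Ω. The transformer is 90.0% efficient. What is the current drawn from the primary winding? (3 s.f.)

V_s = 120 × 259/1306 = 23.798 V.
I_s = V_s/R = 23.798/12.1 = 1.9668 A.
P_out = V_s I_s = 23.798 × 1.9668 = 46.805 W.
P_in = P_out/η = 46.805/0.900 = 52.005 W.
I_p = P_in/V_p = 52.005/120 = 0.433 A.

I_p ≈ 0.433 A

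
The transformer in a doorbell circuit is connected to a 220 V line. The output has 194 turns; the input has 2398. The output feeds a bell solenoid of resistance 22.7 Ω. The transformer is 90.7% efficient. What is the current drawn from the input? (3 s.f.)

I_in ≈ 0.0699 A

V_out = 220 × 194/2398 = 17.798 V.
I_out = V_out/R = 17.798/22.7 = 0.78406 A.
P_out = V_out I_out = 17.798 × 0.78406 = 13.955 W.
P_in = P_out/η = 13.955/0.907 = 15.386 W.
I_in = P_in/V_in = 15.386/220 = 0.0699 A.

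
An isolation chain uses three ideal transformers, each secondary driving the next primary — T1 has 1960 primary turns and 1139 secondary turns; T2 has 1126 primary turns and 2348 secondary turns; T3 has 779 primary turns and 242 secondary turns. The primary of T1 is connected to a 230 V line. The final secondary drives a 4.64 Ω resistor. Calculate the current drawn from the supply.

After T1: V = 230.00 × 1139/1960 = 133.66 V.
After T2: V = 133.66 × 2348/1126 = 278.71 V.
After T3: V = 278.71 × 242/779 = 86.583 V.
I_load = 86.583/4.64 = 18.660 A, so P_out = 86.583 × 18.660 = 1615.7 W.
All ideal ⇒ P_in = P_out, so I_supply = 1615.7/230 = 7.02 A.

I_supply ≈ 7.02 A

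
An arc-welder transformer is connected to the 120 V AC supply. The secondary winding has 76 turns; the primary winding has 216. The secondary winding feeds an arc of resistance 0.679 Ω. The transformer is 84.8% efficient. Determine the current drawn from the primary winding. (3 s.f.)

V_s = 120 × 76/216 = 42.222 V.
I_s = V_s/R = 42.222/0.679 = 62.183 A.
P_out = V_s I_s = 42.222 × 62.183 = 2625.5 W.
P_in = P_out/η = 2625.5/0.848 = 3096.1 W.
I_p = P_in/V_p = 3096.1/120 = 25.8 A.

I_p ≈ 25.8 A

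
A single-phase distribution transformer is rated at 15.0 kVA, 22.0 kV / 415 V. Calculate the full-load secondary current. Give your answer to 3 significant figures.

I_s ≈ 36.1 A

I_s = S/V_s = 15000/415 = 36.1 A.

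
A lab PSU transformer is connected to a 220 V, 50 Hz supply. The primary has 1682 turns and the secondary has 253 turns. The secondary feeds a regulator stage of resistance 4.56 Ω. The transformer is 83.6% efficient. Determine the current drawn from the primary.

I_p ≈ 1.31 A

V_s = 220 × 253/1682 = 33.092 V.
I_s = V_s/R = 33.092/4.56 = 7.2569 A.
P_out = V_s I_s = 33.092 × 7.2569 = 240.14 W.
P_in = P_out/η = 240.14/0.836 = 287.25 W.
I_p = P_in/V_p = 287.25/220 = 1.31 A.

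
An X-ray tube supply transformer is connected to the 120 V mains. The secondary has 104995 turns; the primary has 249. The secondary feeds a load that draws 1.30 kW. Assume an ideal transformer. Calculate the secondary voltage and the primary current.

V_s = V_p × N_s/N_p = 120 × 104995/249 = 50600 V.
I_s = P/V_s = 1300/50600 = 0.025692 A.
I_p = I_s × N_s/N_p = 0.025692 × 104995/249 = 10.8 A.

V_s ≈ 50600 V, I_p ≈ 10.8 A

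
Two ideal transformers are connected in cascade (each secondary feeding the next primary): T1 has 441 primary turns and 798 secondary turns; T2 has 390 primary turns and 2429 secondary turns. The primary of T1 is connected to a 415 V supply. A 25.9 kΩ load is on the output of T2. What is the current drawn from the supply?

I_supply ≈ 2.04 A

After T1: V = 415.00 × 798/441 = 750.95 V.
After T2: V = 750.95 × 2429/390 = 4677.1 V.
I_load = 4677.1/25900 = 0.18058 A, so P_out = 4677.1 × 0.18058 = 844.60 W.
All ideal ⇒ P_in = P_out, so I_supply = 844.60/415 = 2.04 A.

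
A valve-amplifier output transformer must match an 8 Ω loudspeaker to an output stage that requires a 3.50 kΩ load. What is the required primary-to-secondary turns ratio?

N_p/N_s ≈ 20.9

Z_p/Z_s = (N_p/N_s)², so N_p/N_s = √(3500/8) = √438 = 20.9.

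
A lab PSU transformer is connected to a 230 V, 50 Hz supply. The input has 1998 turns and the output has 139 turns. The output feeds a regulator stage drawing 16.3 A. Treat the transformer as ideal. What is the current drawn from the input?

For an ideal transformer I_in N_in = I_out N_out, so I_in = 16.3 × 139/1998 = 1.13 A.

I_in ≈ 1.13 A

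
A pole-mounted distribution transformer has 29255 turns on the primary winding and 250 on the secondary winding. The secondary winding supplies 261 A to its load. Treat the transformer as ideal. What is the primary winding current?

I_p ≈ 2.23 A

For an ideal transformer I_p/I_s = N_s/N_p, so I_p = 261 × 250/29255 = 2.23 A.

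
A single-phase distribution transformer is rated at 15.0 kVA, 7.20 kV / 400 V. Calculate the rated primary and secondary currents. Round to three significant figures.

I_p = S/V_p = 15000/7200 = 2.08 A.
I_s = S/V_s = 15000/400 = 37.5 A.

I_p ≈ 2.08 A, I_s ≈ 37.5 A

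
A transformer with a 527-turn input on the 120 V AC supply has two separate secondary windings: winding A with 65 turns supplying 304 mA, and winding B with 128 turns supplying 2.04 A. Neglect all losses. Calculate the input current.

V_A = 120 × 65/527 = 14.801 V; V_B = 120 × 128/527 = 29.146 V.
P_out = V_A I_A + V_B I_B = 14.801×0.304 + 29.146×2.04 = 4.4994 + 59.458 = 63.957 W.
Ideal ⇒ P_in = P_out, so I_in = P_out/V_in = 63.957/120 = 0.533 A.

I_in ≈ 0.533 A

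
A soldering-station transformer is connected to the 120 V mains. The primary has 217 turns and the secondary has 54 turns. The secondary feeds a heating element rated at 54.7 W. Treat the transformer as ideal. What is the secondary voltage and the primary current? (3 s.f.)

V_s ≈ 29.9 V, I_p ≈ 0.456 A

V_s = V_p × N_s/N_p = 120 × 54/217 = 29.862 V.
I_s = P/V_s = 54.7/29.862 = 1.8318 A.
I_p = I_s × N_s/N_p = 1.8318 × 54/217 = 0.456 A.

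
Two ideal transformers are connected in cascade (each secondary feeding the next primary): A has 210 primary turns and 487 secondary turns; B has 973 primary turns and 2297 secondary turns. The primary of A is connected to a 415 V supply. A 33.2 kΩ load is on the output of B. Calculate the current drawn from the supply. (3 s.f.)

I_supply ≈ 0.375 A

After A: V = 415.00 × 487/210 = 962.40 V.
After B: V = 962.40 × 2297/973 = 2272.0 V.
I_load = 2272.0/33200 = 0.068433 A, so P_out = 2272.0 × 0.068433 = 155.48 W.
All ideal ⇒ P_in = P_out, so I_supply = 155.48/415 = 0.375 A.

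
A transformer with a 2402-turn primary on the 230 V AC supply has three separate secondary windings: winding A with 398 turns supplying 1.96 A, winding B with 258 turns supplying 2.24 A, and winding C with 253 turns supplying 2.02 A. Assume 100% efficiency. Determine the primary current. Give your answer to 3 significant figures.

V_A = 230 × 398/2402 = 38.110 V; V_B = 230 × 258/2402 = 24.704 V; V_C = 230 × 253/2402 = 24.226 V.
P_out = V_A I_A + V_B I_B + V_C I_C = 38.110×1.96 + 24.704×2.24 + 24.226×2.02 = 74.695 + 55.338 + 48.936 = 178.97 W.
Ideal ⇒ P_in = P_out, so I_p = P_out/V_p = 178.97/230 = 0.778 A.

I_p ≈ 0.778 A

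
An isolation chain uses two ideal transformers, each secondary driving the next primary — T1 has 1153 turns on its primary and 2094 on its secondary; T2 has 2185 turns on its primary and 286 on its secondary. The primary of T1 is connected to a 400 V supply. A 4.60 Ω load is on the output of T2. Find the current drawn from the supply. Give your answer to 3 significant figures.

I_supply ≈ 4.91 A

After T1: V = 400.00 × 2094/1153 = 726.45 V.
After T2: V = 726.45 × 286/2185 = 95.087 V.
I_load = 95.087/4.60 = 20.671 A, so P_out = 95.087 × 20.671 = 1965.6 W.
All ideal ⇒ P_in = P_out, so I_supply = 1965.6/400 = 4.91 A.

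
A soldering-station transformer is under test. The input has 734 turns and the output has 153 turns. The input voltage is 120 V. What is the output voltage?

V_out ≈ 25.0 V

V_out/V_in = N_out/N_in, so V_out = 120 × 153/734 = 25.0 V.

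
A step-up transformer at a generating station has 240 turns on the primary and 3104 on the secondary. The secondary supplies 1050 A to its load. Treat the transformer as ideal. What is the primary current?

For an ideal transformer I_p/I_s = N_s/N_p, so I_p = 1050 × 3104/240 = 13600 A.

I_p ≈ 13600 A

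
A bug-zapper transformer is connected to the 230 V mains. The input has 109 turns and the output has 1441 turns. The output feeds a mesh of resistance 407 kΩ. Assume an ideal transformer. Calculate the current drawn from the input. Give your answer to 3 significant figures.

V_out = V_in × N_out/N_in = 230 × 1441/109 = 3040.6 V.
I_out = V_out/R = 3040.6/407000 = 0.0074709 A.
For an ideal transformer I_in N_in = I_out N_out, so I_in = 0.0074709 × 1441/109 = 0.0988 A.

I_in ≈ 0.0988 A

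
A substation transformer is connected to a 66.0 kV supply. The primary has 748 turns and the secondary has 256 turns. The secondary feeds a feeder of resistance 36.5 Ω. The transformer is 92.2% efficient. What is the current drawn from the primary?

I_p ≈ 230 A

V_s = 66000 × 256/748 = 22588 V.
I_s = V_s/R = 22588/36.5 = 618.86 A.
P_out = V_s I_s = 22588 × 618.86 = 1.3979×10^7 W.
P_in = P_out/η = 1.3979×10^7/0.922 = 1.5161×10^7 W.
I_p = P_in/V_p = 1.5161×10^7/66000 = 230 A.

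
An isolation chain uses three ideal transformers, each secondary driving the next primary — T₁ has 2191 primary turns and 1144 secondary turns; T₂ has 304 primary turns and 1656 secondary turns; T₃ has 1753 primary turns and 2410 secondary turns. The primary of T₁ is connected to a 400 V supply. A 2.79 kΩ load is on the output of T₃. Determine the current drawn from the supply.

I_supply ≈ 2.19 A

Secondary of T₁: V = 400.00 × 1144/2191 = 208.85 V.
Secondary of T₂: V = 208.85 × 1656/304 = 1137.7 V.
Secondary of T₃: V = 1137.7 × 2410/1753 = 1564.1 V.
I_load = 1564.1/2790 = 0.56061 A, so P_out = 1564.1 × 0.56061 = 876.85 W.
All ideal ⇒ P_in = P_out, so I_supply = 876.85/400 = 2.19 A.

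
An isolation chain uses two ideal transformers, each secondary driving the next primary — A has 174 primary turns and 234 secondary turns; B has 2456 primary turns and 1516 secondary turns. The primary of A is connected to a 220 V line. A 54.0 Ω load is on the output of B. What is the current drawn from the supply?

I_supply ≈ 2.81 A

After A: V = 220.00 × 234/174 = 295.86 V.
After B: V = 295.86 × 1516/2456 = 182.62 V.
I_load = 182.62/54.0 = 3.3819 A, so P_out = 182.62 × 3.3819 = 617.63 W.
All ideal ⇒ P_in = P_out, so I_supply = 617.63/220 = 2.81 A.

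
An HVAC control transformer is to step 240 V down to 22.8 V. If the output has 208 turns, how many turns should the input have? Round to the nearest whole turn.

N_in = 2189 turns

N_in/N_out = V_in/V_out, so N_in = 208 × 240/22.8 = 2189.5 ≈ 2189 turns.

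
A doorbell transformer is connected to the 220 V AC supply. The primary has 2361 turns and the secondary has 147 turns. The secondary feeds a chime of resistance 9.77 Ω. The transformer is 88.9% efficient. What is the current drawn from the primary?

V_s = 220 × 147/2361 = 13.698 V.
I_s = V_s/R = 13.698/9.77 = 1.4020 A.
P_out = V_s I_s = 13.698 × 1.4020 = 19.204 W.
P_in = P_out/η = 19.204/0.889 = 21.602 W.
I_p = P_in/V_p = 21.602/220 = 0.0982 A.

I_p ≈ 0.0982 A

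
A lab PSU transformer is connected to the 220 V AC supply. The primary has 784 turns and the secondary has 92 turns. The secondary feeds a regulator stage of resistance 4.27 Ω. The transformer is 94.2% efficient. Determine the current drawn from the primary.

I_p ≈ 0.753 A

V_s = 220 × 92/784 = 25.816 V.
I_s = V_s/R = 25.816/4.27 = 6.0460 A.
P_out = V_s I_s = 25.816 × 6.0460 = 156.08 W.
P_in = P_out/η = 156.08/0.942 = 165.70 W.
I_p = P_in/V_p = 165.70/220 = 0.753 A.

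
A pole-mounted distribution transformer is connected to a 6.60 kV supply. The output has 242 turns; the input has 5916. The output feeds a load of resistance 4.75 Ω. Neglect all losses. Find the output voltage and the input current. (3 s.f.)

V_out ≈ 270 V, I_in ≈ 2.33 A

V_out = V_in × N_out/N_in = 6600 × 242/5916 = 269.98 V.
I_out = V_out/R = 269.98/4.75 = 56.838 A.
I_in = I_out × N_out/N_in = 56.838 × 242/5916 = 2.33 A.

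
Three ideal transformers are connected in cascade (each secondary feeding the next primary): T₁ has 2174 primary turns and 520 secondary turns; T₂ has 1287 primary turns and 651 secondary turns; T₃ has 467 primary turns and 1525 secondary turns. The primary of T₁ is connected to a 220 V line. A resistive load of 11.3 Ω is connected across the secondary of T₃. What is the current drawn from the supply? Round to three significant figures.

I_supply ≈ 3.04 A

After T₁: V = 220.00 × 520/2174 = 52.622 V.
After T₂: V = 52.622 × 651/1287 = 26.618 V.
After T₃: V = 26.618 × 1525/467 = 86.920 V.
I_load = 86.920/11.3 = 7.6921 A, so P_out = 86.920 × 7.6921 = 668.60 W.
All ideal ⇒ P_in = P_out, so I_supply = 668.60/220 = 3.04 A.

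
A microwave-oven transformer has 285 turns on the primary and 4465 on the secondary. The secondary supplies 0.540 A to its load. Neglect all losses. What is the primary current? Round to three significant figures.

For an ideal transformer I_p/I_s = N_s/N_p, so I_p = 0.540 × 4465/285 = 8.46 A.

I_p ≈ 8.46 A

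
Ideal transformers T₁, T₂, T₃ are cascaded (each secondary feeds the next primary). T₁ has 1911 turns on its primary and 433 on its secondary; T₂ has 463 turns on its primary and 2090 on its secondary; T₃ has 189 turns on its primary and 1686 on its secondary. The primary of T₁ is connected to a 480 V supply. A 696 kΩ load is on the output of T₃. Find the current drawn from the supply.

Secondary of T₁: V = 480.00 × 433/1911 = 108.76 V.
Secondary of T₂: V = 108.76 × 2090/463 = 490.95 V.
Secondary of T₃: V = 490.95 × 1686/189 = 4379.6 V.
I_load = 4379.6/696000 = 0.0062925 A, so P_out = 4379.6 × 0.0062925 = 27.558 W.
All ideal ⇒ P_in = P_out, so I_supply = 27.558/480 = 0.0574 A.

I_supply ≈ 0.0574 A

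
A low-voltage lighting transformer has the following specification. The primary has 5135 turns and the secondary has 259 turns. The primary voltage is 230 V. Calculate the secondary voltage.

V_s/V_p = N_s/N_p, so V_s = 230 × 259/5135 = 11.6 V.

V_s ≈ 11.6 V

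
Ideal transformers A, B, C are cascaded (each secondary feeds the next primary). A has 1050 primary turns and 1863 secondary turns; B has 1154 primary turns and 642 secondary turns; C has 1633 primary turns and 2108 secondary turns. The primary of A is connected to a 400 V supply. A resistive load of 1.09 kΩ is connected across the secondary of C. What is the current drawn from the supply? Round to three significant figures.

I_supply ≈ 0.596 A

After A: V = 400.00 × 1863/1050 = 709.71 V.
After B: V = 709.71 × 642/1154 = 394.83 V.
After C: V = 394.83 × 2108/1633 = 509.68 V.
I_load = 509.68/1090 = 0.46760 A, so P_out = 509.68 × 0.46760 = 238.32 W.
All ideal ⇒ P_in = P_out, so I_supply = 238.32/400 = 0.596 A.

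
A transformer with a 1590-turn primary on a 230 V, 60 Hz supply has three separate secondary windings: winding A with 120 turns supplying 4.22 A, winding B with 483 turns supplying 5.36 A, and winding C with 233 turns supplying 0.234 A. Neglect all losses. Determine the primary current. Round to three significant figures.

I_p ≈ 1.98 A

V_A = 230 × 120/1590 = 17.358 V; V_B = 230 × 483/1590 = 69.868 V; V_C = 230 × 233/1590 = 33.704 V.
P_out = V_A I_A + V_B I_B + V_C I_C = 17.358×4.22 + 69.868×5.36 + 33.704×0.234 = 73.253 + 374.49 + 7.8868 = 455.63 W.
Ideal ⇒ P_in = P_out, so I_p = P_out/V_p = 455.63/230 = 1.98 A.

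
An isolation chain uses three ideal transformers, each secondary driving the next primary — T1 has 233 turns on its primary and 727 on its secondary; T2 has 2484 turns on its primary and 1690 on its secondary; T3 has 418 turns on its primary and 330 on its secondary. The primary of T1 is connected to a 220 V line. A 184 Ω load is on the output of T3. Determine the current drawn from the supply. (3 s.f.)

After T1: V = 220.00 × 727/233 = 686.44 V.
After T2: V = 686.44 × 1690/2484 = 467.02 V.
After T3: V = 467.02 × 330/418 = 368.70 V.
I_load = 368.70/184 = 2.0038 A, so P_out = 368.70 × 2.0038 = 738.81 W.
All ideal ⇒ P_in = P_out, so I_supply = 738.81/220 = 3.36 A.

I_supply ≈ 3.36 A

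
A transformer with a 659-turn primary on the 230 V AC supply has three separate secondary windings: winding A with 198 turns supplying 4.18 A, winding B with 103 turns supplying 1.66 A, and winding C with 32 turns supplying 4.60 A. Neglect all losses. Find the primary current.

I_p ≈ 1.74 A

V_A = 230 × 198/659 = 69.105 V; V_B = 230 × 103/659 = 35.948 V; V_C = 230 × 32/659 = 11.168 V.
P_out = V_A I_A + V_B I_B + V_C I_C = 69.105×4.18 + 35.948×1.66 + 11.168×4.60 = 288.86 + 59.674 + 51.375 = 399.91 W.
Ideal ⇒ P_in = P_out, so I_p = P_out/V_p = 399.91/230 = 1.74 A.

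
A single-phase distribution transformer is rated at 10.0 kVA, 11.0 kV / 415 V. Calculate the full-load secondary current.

I_s = S/V_s = 10000/415 = 24.1 A.

I_s ≈ 24.1 A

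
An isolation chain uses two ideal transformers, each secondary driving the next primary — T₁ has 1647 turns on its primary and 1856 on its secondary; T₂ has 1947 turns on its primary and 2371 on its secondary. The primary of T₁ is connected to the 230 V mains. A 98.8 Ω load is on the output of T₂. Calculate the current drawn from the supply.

I_supply ≈ 4.38 A

After T₁: V = 230.00 × 1856/1647 = 259.19 V.
After T₂: V = 259.19 × 2371/1947 = 315.63 V.
I_load = 315.63/98.8 = 3.1946 A, so P_out = 315.63 × 3.1946 = 1008.3 W.
All ideal ⇒ P_in = P_out, so I_supply = 1008.3/230 = 4.38 A.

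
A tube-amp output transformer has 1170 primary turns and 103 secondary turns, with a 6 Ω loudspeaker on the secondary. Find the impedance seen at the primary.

Z_p = (N_p/N_s)² × Z_s = (1170/103)² × 6 = 774 Ω.

Z_p ≈ 774 Ω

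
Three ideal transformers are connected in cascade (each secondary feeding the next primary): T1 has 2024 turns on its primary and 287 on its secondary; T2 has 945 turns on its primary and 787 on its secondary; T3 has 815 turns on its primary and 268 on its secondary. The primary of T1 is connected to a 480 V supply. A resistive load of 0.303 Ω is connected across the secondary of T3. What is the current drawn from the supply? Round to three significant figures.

I_supply ≈ 2.39 A

After T1: V = 480.00 × 287/2024 = 68.063 V.
After T2: V = 68.063 × 787/945 = 56.683 V.
After T3: V = 56.683 × 268/815 = 18.639 V.
I_load = 18.639/0.303 = 61.516 A, so P_out = 18.639 × 61.516 = 1146.6 W.
All ideal ⇒ P_in = P_out, so I_supply = 1146.6/480 = 2.39 A.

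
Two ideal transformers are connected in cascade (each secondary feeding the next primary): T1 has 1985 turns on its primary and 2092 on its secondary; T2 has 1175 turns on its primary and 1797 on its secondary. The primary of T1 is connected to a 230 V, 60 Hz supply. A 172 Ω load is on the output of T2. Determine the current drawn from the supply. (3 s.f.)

After T1: V = 230.00 × 2092/1985 = 242.40 V.
After T2: V = 242.40 × 1797/1175 = 370.71 V.
I_load = 370.71/172 = 2.1553 A, so P_out = 370.71 × 2.1553 = 799.01 W.
All ideal ⇒ P_in = P_out, so I_supply = 799.01/230 = 3.47 A.

I_supply ≈ 3.47 A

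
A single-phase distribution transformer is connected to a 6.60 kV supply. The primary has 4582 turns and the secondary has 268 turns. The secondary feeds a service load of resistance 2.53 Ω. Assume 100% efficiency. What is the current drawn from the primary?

I_p ≈ 8.92 A

V_s = V_p × N_s/N_p = 6600 × 268/4582 = 386.03 V.
I_s = V_s/R = 386.03/2.53 = 152.58 A.
For an ideal transformer I_p N_p = I_s N_s, so I_p = 152.58 × 268/4582 = 8.92 A.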